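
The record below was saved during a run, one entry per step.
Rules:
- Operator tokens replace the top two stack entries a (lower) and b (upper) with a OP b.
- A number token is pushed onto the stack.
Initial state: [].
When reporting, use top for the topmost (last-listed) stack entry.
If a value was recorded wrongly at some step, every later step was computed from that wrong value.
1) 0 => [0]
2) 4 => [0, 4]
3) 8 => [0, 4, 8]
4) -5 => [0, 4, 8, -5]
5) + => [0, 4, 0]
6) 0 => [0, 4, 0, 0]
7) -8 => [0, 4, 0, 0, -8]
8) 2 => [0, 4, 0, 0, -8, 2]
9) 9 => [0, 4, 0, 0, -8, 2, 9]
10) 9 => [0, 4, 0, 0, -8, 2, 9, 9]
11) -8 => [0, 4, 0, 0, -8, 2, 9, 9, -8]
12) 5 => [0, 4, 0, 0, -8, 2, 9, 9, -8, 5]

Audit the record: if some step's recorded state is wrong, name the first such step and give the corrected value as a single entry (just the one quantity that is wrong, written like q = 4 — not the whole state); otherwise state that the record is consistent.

step 5, top = 3

step 1: push 0: top = 0 -> confirmed correct
step 2: push 4: top = 4 -> matches
step 3: push 8: top = 8 -> in agreement
step 4: push -5: top = -5 -> consistent with the record
step 5: 8 + -5 = 3 -> this is not what the record shows
So the first discrepancy is step 5, where the right value is top = 3.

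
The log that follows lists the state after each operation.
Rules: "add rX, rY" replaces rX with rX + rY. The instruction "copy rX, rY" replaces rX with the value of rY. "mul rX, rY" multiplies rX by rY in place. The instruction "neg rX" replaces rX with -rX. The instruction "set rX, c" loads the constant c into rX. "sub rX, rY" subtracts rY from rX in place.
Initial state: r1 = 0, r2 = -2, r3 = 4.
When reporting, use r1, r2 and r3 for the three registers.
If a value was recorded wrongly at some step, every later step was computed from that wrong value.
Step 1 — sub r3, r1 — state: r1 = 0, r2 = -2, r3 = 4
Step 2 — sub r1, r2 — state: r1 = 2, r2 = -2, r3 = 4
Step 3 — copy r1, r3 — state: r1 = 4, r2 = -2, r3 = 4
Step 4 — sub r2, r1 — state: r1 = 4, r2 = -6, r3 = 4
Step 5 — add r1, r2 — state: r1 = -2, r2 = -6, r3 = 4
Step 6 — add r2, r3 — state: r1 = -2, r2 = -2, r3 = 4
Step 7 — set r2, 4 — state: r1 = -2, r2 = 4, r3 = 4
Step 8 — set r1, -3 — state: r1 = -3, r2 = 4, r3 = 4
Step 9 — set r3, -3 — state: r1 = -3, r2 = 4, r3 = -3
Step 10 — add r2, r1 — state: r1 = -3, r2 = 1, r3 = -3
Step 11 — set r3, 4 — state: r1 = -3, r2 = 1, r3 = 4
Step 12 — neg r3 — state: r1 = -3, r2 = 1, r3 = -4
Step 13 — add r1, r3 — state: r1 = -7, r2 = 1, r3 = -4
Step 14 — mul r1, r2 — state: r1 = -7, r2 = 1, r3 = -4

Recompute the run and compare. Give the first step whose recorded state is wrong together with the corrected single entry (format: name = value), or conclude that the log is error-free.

no error

Step 1: r3 = 4 - 0 = 4 — matches.
Step 2: r1 = 0 - -2 = 2 — matches.
Step 3: r1 = 4 — agrees with the log.
Step 4: r2 = -2 - 4 = -6 — checks out.
Step 5: r1 = 4 + -6 = -2 — no discrepancy.
Step 6: r2 = -6 + 4 = -2 — matches.
Step 7: r2 = 4 — exactly as logged.
Step 8: r1 = -3 — agrees with the log.
Step 9: r3 = -3 — matches.
Step 10: r2 = 4 + -3 = 1 — confirmed correct.
Step 11: r3 = 4 — consistent with the log.
Step 12: r3 = -(4) = -4 — exactly as logged.
Step 13: r1 = -3 + -4 = -7 — confirmed correct.
Step 14: r1 = -7 * 1 = -7 — agrees with the log.
Each recorded entry agrees with the recomputation.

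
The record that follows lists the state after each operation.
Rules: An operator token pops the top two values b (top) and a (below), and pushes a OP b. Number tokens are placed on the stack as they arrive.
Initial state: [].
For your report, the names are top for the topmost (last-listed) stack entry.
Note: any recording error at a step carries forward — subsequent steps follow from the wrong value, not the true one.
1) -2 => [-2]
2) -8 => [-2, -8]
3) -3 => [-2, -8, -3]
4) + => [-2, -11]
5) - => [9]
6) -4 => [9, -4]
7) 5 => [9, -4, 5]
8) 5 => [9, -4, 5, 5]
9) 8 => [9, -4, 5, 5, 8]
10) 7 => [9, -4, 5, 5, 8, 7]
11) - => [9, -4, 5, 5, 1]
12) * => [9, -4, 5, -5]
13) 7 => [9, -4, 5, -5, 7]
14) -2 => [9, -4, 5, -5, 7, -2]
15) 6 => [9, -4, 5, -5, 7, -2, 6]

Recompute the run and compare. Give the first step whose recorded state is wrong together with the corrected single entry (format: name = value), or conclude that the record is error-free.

Recomputing the run from the initial state:
step 1: [-2]
step 2: [-2, -8]
step 3: [-2, -8, -3]
step 4: [-2, -11]
step 5: [9]
step 6: [9, -4]
step 7: [9, -4, 5]
step 8: [9, -4, 5, 5]
step 9: [9, -4, 5, 5, 8]
step 10: [9, -4, 5, 5, 8, 7]
step 11: [9, -4, 5, 5, 1]
step 12: [9, -4, 5, 5]
step 13: [9, -4, 5, 5, 7]
step 14: [9, -4, 5, 5, 7, -2]
step 15: [9, -4, 5, 5, 7, -2, 6]
The first disagreement with the record is at step 12, where the value should be top = 5.

step 12, top = 5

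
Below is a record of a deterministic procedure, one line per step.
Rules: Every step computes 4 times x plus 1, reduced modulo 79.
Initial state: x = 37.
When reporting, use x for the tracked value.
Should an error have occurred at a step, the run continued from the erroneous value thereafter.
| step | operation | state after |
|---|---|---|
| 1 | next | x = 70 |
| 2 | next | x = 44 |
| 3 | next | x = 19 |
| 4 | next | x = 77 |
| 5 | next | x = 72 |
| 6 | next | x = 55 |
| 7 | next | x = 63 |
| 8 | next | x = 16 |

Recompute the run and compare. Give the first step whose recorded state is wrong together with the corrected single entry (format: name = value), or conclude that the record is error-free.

step 6, x = 52

Recomputing the run from the initial state:
step 1: x = 70
step 2: x = 44
step 3: x = 19
step 4: x = 77
step 5: x = 72
step 6: x = 52
step 7: x = 51
step 8: x = 47
The first disagreement with the record is at step 6, where the value should be x = 52.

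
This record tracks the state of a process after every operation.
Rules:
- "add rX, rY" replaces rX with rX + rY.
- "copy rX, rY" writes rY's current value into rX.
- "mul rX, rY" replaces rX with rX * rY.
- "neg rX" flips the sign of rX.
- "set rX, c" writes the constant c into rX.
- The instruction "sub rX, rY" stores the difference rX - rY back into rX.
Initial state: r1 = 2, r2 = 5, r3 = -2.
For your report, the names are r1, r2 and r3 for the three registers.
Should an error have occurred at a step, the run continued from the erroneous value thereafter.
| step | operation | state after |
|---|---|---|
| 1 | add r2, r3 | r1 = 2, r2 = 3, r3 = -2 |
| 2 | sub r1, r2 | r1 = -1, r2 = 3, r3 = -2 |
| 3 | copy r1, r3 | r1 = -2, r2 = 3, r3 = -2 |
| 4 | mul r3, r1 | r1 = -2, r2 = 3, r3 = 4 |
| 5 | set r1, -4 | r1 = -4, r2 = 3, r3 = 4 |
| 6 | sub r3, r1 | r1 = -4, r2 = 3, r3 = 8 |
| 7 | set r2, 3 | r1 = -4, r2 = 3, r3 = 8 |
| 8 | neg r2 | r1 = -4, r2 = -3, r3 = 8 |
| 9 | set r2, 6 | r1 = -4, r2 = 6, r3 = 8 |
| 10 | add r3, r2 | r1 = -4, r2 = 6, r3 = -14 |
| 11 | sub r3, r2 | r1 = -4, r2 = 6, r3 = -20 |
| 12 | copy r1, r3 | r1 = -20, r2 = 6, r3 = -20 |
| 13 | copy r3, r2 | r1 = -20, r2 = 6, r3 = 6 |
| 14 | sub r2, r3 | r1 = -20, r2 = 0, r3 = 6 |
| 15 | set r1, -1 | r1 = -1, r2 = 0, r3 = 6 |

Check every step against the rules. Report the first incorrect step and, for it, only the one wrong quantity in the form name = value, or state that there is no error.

step 10, r3 = 14

step 1: r2 = 5 + -2 = 3 -> consistent with the record
step 2: r1 = 2 - 3 = -1 -> exactly as logged
step 3: r1 = -2 -> checks out
step 4: r3 = -2 * -2 = 4 -> verified
step 5: r1 = -4 -> in agreement
step 6: r3 = 4 - -4 = 8 -> same as recorded
step 7: r2 = 3 -> same as recorded
step 8: r2 = -(3) = -3 -> matches
step 9: r2 = 6 -> verified
step 10: r3 = 8 + 6 = 14 -> the record has a different value
So the first discrepancy is step 10, where the right value is r3 = 14.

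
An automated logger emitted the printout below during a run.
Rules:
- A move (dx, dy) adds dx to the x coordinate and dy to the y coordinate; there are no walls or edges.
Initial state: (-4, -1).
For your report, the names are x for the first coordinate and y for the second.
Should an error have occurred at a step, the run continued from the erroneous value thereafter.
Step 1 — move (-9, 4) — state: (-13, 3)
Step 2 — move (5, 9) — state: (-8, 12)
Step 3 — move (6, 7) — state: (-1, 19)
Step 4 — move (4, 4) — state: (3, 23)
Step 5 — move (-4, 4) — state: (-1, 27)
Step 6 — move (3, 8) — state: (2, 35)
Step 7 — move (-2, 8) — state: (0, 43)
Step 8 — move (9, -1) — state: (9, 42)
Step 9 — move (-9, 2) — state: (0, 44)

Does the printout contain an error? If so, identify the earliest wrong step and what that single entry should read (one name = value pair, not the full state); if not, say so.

step 3, x = -2

Step 1: x = -4 + (-9) = -13, y = -1 + (4) = 3 — in agreement.
Step 2: x = -13 + (5) = -8, y = 3 + (9) = 12 — no discrepancy.
Step 3: x = -8 + (6) = -2, y = 12 + (7) = 19 — the recorded entry deviates here.
So the first discrepancy is step 3, where the right value is x = -2.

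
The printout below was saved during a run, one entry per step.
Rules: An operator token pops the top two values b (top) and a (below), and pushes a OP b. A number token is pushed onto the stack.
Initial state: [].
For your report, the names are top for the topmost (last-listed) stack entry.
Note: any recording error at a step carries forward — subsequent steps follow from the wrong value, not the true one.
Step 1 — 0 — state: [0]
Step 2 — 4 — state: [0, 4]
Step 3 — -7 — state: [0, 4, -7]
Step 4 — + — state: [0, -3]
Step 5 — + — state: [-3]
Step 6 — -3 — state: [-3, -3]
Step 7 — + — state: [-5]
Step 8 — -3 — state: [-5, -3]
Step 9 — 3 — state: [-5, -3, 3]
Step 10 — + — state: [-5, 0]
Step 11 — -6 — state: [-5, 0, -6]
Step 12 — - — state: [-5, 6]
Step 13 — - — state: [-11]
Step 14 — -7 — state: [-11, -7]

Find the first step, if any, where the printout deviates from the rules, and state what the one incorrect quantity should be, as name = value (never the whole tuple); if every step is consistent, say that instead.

step 7, top = -6

step 1: push 0: top = 0 -> verified
step 2: push 4: top = 4 -> confirmed correct
step 3: push -7: top = -7 -> checks out
step 4: 4 + -7 = -3 -> agrees with the printout
step 5: 0 + -3 = -3 -> in agreement
step 6: push -3: top = -3 -> no discrepancy
step 7: -3 + -3 = -6 -> not what was recorded
First deviation found at step 7; the corrected entry is top = -6.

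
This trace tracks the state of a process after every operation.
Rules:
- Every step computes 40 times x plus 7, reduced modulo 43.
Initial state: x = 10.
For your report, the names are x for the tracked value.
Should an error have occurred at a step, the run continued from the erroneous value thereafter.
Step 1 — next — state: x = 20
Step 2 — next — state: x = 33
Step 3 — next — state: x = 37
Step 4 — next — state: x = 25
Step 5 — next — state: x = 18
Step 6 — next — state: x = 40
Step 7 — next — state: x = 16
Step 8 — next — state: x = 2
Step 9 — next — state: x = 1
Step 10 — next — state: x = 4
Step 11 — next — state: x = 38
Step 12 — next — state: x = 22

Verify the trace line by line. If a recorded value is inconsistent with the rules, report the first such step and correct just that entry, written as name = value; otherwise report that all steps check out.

step 6, x = 39

1. x = (40*10 + 7) mod 43 = 20 (agrees with the trace)
2. x = (40*20 + 7) mod 43 = 33 (matches)
3. x = (40*33 + 7) mod 43 = 37 (exactly as logged)
4. x = (40*37 + 7) mod 43 = 25 (agrees with the trace)
5. x = (40*25 + 7) mod 43 = 18 (agrees with the trace)
6. x = (40*18 + 7) mod 43 = 39 (not what was recorded)
The audit stops at step 6: the recorded entry is wrong and should be x = 39.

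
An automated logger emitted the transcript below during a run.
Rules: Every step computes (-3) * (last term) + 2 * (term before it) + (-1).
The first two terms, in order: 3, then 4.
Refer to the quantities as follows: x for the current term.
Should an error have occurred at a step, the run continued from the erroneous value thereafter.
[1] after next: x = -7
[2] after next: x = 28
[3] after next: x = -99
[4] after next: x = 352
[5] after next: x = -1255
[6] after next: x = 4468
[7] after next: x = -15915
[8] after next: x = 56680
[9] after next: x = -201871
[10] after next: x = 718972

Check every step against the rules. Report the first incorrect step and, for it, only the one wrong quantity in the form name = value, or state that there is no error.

1. x = -3*(4) + (2)*(3) + (-1) = -7 (in agreement)
2. x = -3*(-7) + (2)*(4) + (-1) = 28 (confirmed correct)
3. x = -3*(28) + (2)*(-7) + (-1) = -99 (agrees with the transcript)
4. x = -3*(-99) + (2)*(28) + (-1) = 352 (exactly as logged)
5. x = -3*(352) + (2)*(-99) + (-1) = -1255 (matches)
6. x = -3*(-1255) + (2)*(352) + (-1) = 4468 (checks out)
7. x = -3*(4468) + (2)*(-1255) + (-1) = -15915 (matches)
8. x = -3*(-15915) + (2)*(4468) + (-1) = 56680 (exactly as logged)
9. x = -3*(56680) + (2)*(-15915) + (-1) = -201871 (agrees with the transcript)
10. x = -3*(-201871) + (2)*(56680) + (-1) = 718972 (agrees with the transcript)
All entries verified; no error found.

no error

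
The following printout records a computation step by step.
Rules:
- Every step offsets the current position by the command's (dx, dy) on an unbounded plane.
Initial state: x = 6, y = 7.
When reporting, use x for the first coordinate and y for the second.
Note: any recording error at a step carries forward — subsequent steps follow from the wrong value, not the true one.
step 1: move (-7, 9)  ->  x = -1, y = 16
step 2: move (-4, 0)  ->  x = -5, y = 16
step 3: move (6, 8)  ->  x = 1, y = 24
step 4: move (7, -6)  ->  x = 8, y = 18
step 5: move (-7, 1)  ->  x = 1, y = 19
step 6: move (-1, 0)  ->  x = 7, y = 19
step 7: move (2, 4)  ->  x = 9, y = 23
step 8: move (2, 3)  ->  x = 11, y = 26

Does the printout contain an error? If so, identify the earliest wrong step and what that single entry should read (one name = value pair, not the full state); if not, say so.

step 6, x = 0

1. x = 6 + (-7) = -1, y = 7 + (9) = 16 (confirmed correct)
2. x = -1 + (-4) = -5, y = 16 + (0) = 16 (no discrepancy)
3. x = -5 + (6) = 1, y = 16 + (8) = 24 (matches)
4. x = 1 + (7) = 8, y = 24 + (-6) = 18 (agrees with the printout)
5. x = 8 + (-7) = 1, y = 18 + (1) = 19 (same as recorded)
6. x = 1 + (-1) = 0, y = 19 + (0) = 19 (this is not what the printout shows)
Conclusion: step 6 carries the first error; the entry should be x = 0.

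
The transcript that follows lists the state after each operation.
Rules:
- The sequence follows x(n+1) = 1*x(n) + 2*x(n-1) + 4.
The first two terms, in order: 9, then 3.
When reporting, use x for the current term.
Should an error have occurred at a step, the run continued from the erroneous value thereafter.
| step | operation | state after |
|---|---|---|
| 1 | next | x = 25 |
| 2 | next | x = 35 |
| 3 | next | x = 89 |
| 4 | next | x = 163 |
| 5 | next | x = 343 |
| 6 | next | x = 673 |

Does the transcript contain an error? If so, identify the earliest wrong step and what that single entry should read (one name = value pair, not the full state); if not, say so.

1. x = 1*(3) + (2)*(9) + (4) = 25 (agrees with the transcript)
2. x = 1*(25) + (2)*(3) + (4) = 35 (verified)
3. x = 1*(35) + (2)*(25) + (4) = 89 (confirmed correct)
4. x = 1*(89) + (2)*(35) + (4) = 163 (agrees with the transcript)
5. x = 1*(163) + (2)*(89) + (4) = 345 (the recorded entry deviates here)
So the first discrepancy is step 5, where the right value is x = 345.

step 5, x = 345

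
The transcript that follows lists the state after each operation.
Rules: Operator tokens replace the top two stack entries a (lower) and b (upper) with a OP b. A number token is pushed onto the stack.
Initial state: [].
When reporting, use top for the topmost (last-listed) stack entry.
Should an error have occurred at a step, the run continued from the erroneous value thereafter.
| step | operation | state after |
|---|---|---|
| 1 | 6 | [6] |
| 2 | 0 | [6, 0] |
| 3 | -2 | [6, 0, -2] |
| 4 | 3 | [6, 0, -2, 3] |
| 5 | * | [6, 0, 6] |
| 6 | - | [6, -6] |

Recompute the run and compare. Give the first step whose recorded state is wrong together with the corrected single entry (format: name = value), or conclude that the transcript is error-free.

Recomputing the run from the initial state:
step 1: [6]
step 2: [6, 0]
step 3: [6, 0, -2]
step 4: [6, 0, -2, 3]
step 5: [6, 0, -6]
step 6: [6, 6]
The first disagreement with the transcript is at step 5, where the value should be top = -6.

step 5, top = -6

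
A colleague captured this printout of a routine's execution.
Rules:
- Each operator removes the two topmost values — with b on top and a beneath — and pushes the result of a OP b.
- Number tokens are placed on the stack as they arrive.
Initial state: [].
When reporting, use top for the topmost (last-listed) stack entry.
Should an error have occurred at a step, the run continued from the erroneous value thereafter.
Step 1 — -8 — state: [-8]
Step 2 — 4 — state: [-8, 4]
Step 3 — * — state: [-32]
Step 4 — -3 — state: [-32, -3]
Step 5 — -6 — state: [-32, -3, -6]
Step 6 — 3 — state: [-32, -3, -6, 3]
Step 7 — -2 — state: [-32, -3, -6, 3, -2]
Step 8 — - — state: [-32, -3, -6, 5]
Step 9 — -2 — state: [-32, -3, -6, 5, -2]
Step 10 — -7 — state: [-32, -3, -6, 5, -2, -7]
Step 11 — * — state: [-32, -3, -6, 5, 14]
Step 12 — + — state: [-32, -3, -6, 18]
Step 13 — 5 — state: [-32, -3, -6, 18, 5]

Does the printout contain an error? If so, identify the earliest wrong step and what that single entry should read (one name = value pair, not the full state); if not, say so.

Recomputing the run from the initial state:
step 1: [-8]
step 2: [-8, 4]
step 3: [-32]
step 4: [-32, -3]
step 5: [-32, -3, -6]
step 6: [-32, -3, -6, 3]
step 7: [-32, -3, -6, 3, -2]
step 8: [-32, -3, -6, 5]
step 9: [-32, -3, -6, 5, -2]
step 10: [-32, -3, -6, 5, -2, -7]
step 11: [-32, -3, -6, 5, 14]
step 12: [-32, -3, -6, 19]
step 13: [-32, -3, -6, 19, 5]
The first disagreement with the printout is at step 12, where the value should be top = 19.

step 12, top = 19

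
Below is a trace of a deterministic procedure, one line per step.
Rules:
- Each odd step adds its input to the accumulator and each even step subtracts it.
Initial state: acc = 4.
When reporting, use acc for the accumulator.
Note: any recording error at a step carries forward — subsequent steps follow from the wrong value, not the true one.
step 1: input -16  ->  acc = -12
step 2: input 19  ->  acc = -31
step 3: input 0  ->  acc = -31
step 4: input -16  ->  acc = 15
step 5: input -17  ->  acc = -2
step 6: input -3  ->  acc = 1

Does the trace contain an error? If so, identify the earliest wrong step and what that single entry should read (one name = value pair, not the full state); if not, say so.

step 4, acc = -15

1. acc = 4 + -16 = -12 (no discrepancy)
2. acc = -12 - 19 = -31 (consistent with the trace)
3. acc = -31 + 0 = -31 (checks out)
4. acc = -31 - -16 = -15 (the trace disagrees here)
The audit stops at step 4: the recorded entry is wrong and should be acc = -15.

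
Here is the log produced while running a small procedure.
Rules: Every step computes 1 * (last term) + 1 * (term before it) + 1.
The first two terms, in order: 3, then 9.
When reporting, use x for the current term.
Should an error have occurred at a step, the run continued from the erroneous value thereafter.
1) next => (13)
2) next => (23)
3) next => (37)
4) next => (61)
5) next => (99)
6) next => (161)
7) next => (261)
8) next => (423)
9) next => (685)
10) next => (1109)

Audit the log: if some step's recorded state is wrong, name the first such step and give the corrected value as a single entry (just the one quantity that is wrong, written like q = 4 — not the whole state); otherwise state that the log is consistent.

no error

1. x = 1*(9) + (1)*(3) + (1) = 13 (same as recorded)
2. x = 1*(13) + (1)*(9) + (1) = 23 (no discrepancy)
3. x = 1*(23) + (1)*(13) + (1) = 37 (matches)
4. x = 1*(37) + (1)*(23) + (1) = 61 (agrees with the log)
5. x = 1*(61) + (1)*(37) + (1) = 99 (matches)
6. x = 1*(99) + (1)*(61) + (1) = 161 (no discrepancy)
7. x = 1*(161) + (1)*(99) + (1) = 261 (no discrepancy)
8. x = 1*(261) + (1)*(161) + (1) = 423 (confirmed correct)
9. x = 1*(423) + (1)*(261) + (1) = 685 (agrees with the log)
10. x = 1*(685) + (1)*(423) + (1) = 1109 (confirmed correct)
All steps check out; nothing to correct.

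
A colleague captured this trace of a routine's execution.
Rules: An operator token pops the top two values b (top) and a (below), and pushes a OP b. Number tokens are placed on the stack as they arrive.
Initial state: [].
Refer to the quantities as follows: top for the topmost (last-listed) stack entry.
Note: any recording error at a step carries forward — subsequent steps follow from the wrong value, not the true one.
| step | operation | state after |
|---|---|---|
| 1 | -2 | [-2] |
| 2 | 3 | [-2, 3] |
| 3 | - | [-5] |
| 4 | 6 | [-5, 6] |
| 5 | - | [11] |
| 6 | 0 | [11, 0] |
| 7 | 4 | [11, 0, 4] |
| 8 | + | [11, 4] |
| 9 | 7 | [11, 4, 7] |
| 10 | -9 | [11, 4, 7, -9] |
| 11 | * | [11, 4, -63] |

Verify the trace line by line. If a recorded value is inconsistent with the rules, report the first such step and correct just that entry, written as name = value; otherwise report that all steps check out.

step 5, top = -11

Recomputing the run from the initial state:
step 1: [-2]
step 2: [-2, 3]
step 3: [-5]
step 4: [-5, 6]
step 5: [-11]
step 6: [-11, 0]
step 7: [-11, 0, 4]
step 8: [-11, 4]
step 9: [-11, 4, 7]
step 10: [-11, 4, 7, -9]
step 11: [-11, 4, -63]
The first disagreement with the trace is at step 5, where the value should be top = -11.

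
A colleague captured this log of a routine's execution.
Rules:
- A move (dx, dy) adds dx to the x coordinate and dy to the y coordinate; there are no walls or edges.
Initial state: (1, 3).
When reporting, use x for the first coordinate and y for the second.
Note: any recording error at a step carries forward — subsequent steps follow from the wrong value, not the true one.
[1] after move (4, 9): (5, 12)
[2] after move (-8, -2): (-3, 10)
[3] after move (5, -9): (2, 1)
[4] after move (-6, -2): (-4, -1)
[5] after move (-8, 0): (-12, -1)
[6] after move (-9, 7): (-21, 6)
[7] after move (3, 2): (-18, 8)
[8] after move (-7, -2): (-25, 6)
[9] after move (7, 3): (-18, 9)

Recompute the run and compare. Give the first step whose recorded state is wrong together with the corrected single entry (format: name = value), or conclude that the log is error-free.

Recomputing the run from the initial state:
step 1: x = 5, y = 12
step 2: x = -3, y = 10
step 3: x = 2, y = 1
step 4: x = -4, y = -1
step 5: x = -12, y = -1
step 6: x = -21, y = 6
step 7: x = -18, y = 8
step 8: x = -25, y = 6
step 9: x = -18, y = 9
This matches the log at every step.

no error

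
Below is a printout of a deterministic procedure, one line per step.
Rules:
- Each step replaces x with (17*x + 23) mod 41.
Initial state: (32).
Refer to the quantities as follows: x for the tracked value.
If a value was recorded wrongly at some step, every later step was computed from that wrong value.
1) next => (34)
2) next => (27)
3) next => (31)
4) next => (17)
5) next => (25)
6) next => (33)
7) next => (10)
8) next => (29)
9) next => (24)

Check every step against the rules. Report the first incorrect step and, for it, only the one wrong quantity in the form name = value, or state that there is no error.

1. x = (17*32 + 23) mod 41 = 34 (verified)
2. x = (17*34 + 23) mod 41 = 27 (checks out)
3. x = (17*27 + 23) mod 41 = 31 (in agreement)
4. x = (17*31 + 23) mod 41 = 17 (consistent with the printout)
5. x = (17*17 + 23) mod 41 = 25 (agrees with the printout)
6. x = (17*25 + 23) mod 41 = 38 (this is not what the printout shows)
First incorrect step: 6; the correct value is x = 38.

step 6, x = 38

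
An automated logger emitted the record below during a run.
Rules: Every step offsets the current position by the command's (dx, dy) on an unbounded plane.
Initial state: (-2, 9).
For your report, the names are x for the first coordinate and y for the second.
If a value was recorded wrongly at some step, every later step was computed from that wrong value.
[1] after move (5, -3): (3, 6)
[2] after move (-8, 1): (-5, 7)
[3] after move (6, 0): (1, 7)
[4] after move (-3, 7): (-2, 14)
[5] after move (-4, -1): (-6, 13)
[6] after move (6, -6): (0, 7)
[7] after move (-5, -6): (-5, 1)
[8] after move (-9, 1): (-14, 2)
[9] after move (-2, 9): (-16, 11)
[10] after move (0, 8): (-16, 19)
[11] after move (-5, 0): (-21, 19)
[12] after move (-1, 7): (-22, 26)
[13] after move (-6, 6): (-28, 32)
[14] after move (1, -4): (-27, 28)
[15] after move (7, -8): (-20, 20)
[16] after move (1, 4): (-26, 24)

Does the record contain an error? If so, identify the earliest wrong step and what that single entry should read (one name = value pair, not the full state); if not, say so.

step 1: x = -2 + (5) = 3, y = 9 + (-3) = 6 -> same as recorded
step 2: x = 3 + (-8) = -5, y = 6 + (1) = 7 -> same as recorded
step 3: x = -5 + (6) = 1, y = 7 + (0) = 7 -> verified
step 4: x = 1 + (-3) = -2, y = 7 + (7) = 14 -> same as recorded
step 5: x = -2 + (-4) = -6, y = 14 + (-1) = 13 -> agrees with the record
step 6: x = -6 + (6) = 0, y = 13 + (-6) = 7 -> checks out
step 7: x = 0 + (-5) = -5, y = 7 + (-6) = 1 -> same as recorded
step 8: x = -5 + (-9) = -14, y = 1 + (1) = 2 -> matches
step 9: x = -14 + (-2) = -16, y = 2 + (9) = 11 -> same as recorded
step 10: x = -16 + (0) = -16, y = 11 + (8) = 19 -> verified
step 11: x = -16 + (-5) = -21, y = 19 + (0) = 19 -> exactly as logged
step 12: x = -21 + (-1) = -22, y = 19 + (7) = 26 -> verified
step 13: x = -22 + (-6) = -28, y = 26 + (6) = 32 -> agrees with the record
step 14: x = -28 + (1) = -27, y = 32 + (-4) = 28 -> confirmed correct
step 15: x = -27 + (7) = -20, y = 28 + (-8) = 20 -> exactly as logged
step 16: x = -20 + (1) = -19, y = 20 + (4) = 24 -> the recorded entry deviates here
That makes step 16 the first incorrect line — x = -19 is what it should show.

step 16, x = -19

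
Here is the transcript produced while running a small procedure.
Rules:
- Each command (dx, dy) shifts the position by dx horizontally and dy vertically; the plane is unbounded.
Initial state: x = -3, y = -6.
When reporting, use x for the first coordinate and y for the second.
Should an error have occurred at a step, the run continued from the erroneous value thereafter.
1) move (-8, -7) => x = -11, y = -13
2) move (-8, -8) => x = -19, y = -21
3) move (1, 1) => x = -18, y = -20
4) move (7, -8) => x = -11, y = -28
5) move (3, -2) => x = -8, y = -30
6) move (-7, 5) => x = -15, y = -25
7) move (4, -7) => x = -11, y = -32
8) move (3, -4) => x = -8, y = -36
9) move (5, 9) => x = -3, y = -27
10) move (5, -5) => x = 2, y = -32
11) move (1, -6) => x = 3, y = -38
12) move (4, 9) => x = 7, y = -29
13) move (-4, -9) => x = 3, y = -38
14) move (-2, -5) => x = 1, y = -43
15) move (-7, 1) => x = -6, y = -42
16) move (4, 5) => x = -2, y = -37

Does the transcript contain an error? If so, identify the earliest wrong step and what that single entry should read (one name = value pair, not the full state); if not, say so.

Recomputing the run from the initial state:
step 1: x = -11, y = -13
step 2: x = -19, y = -21
step 3: x = -18, y = -20
step 4: x = -11, y = -28
step 5: x = -8, y = -30
step 6: x = -15, y = -25
step 7: x = -11, y = -32
step 8: x = -8, y = -36
step 9: x = -3, y = -27
step 10: x = 2, y = -32
step 11: x = 3, y = -38
step 12: x = 7, y = -29
step 13: x = 3, y = -38
step 14: x = 1, y = -43
step 15: x = -6, y = -42
step 16: x = -2, y = -37
This matches the transcript at every step.

no error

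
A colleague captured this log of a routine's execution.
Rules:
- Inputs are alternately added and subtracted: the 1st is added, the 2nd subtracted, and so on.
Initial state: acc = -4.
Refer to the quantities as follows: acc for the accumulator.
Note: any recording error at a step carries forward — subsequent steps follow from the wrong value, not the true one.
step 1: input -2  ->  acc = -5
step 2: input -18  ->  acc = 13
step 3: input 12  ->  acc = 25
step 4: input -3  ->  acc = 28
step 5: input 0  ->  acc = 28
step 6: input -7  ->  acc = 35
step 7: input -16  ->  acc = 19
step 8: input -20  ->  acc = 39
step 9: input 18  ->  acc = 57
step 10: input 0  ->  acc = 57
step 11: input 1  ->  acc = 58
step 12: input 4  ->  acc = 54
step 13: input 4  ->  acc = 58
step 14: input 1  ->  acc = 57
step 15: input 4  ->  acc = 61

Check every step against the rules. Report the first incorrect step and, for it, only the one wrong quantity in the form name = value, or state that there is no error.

step 1, acc = -6

Recomputing the run from the initial state:
step 1: acc = -6
step 2: acc = 12
step 3: acc = 24
step 4: acc = 27
step 5: acc = 27
step 6: acc = 34
step 7: acc = 18
step 8: acc = 38
step 9: acc = 56
step 10: acc = 56
step 11: acc = 57
step 12: acc = 53
step 13: acc = 57
step 14: acc = 56
step 15: acc = 60
The first disagreement with the log is at step 1, where the value should be acc = -6.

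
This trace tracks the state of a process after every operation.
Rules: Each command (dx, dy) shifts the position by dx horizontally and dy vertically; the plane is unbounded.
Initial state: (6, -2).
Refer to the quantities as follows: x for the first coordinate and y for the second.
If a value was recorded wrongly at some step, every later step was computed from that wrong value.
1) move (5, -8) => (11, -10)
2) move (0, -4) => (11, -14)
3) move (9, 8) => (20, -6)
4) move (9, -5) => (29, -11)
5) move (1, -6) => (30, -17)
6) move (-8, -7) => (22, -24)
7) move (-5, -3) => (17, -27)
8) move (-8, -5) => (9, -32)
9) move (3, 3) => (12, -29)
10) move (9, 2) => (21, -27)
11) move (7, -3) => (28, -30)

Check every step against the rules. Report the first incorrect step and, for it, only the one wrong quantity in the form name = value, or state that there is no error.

no error

step 1: x = 6 + (5) = 11, y = -2 + (-8) = -10 -> agrees with the trace
step 2: x = 11 + (0) = 11, y = -10 + (-4) = -14 -> exactly as logged
step 3: x = 11 + (9) = 20, y = -14 + (8) = -6 -> same as recorded
step 4: x = 20 + (9) = 29, y = -6 + (-5) = -11 -> confirmed correct
step 5: x = 29 + (1) = 30, y = -11 + (-6) = -17 -> checks out
step 6: x = 30 + (-8) = 22, y = -17 + (-7) = -24 -> no discrepancy
step 7: x = 22 + (-5) = 17, y = -24 + (-3) = -27 -> confirmed correct
step 8: x = 17 + (-8) = 9, y = -27 + (-5) = -32 -> in agreement
step 9: x = 9 + (3) = 12, y = -32 + (3) = -29 -> agrees with the trace
step 10: x = 12 + (9) = 21, y = -29 + (2) = -27 -> exactly as logged
step 11: x = 21 + (7) = 28, y = -27 + (-3) = -30 -> verified
Every step is consistent.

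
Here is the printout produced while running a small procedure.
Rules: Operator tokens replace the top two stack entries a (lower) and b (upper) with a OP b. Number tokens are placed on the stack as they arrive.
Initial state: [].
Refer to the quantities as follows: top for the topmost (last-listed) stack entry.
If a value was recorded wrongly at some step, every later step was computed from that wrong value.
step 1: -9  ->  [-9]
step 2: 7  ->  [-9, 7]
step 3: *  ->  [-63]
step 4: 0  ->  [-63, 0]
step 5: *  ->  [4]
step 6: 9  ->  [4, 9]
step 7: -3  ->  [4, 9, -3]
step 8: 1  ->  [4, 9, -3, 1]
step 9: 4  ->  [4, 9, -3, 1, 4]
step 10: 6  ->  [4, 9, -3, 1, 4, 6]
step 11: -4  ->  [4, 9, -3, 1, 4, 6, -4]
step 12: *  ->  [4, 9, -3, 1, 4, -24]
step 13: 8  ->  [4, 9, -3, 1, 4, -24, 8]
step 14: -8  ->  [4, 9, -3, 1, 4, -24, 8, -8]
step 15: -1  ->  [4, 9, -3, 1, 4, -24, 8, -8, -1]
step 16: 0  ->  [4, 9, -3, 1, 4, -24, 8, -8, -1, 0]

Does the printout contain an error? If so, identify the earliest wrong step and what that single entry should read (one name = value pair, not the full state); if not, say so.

step 5, top = 0

step 1: push -9: top = -9 -> agrees with the printout
step 2: push 7: top = 7 -> consistent with the printout
step 3: -9 * 7 = -63 -> consistent with the printout
step 4: push 0: top = 0 -> no discrepancy
step 5: -63 * 0 = 0 -> the entry is off here
The audit stops at step 5: the recorded entry is wrong and should be top = 0.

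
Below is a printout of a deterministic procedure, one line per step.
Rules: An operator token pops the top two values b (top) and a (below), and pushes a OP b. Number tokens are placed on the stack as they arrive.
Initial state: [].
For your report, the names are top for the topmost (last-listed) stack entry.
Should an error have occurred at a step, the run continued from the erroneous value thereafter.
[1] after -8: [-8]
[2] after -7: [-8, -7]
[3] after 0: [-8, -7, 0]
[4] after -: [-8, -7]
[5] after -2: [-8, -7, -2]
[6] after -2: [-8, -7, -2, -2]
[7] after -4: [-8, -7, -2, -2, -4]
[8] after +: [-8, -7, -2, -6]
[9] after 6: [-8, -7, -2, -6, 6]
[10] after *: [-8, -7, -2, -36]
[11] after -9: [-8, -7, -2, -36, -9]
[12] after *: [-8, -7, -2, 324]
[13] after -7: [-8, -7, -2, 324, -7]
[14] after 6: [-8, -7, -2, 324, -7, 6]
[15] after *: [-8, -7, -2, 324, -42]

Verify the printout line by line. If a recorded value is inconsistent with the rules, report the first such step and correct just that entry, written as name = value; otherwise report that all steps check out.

no error

Recomputing the run from the initial state:
step 1: [-8]
step 2: [-8, -7]
step 3: [-8, -7, 0]
step 4: [-8, -7]
step 5: [-8, -7, -2]
step 6: [-8, -7, -2, -2]
step 7: [-8, -7, -2, -2, -4]
step 8: [-8, -7, -2, -6]
step 9: [-8, -7, -2, -6, 6]
step 10: [-8, -7, -2, -36]
step 11: [-8, -7, -2, -36, -9]
step 12: [-8, -7, -2, 324]
step 13: [-8, -7, -2, 324, -7]
step 14: [-8, -7, -2, 324, -7, 6]
step 15: [-8, -7, -2, 324, -42]
This matches the printout at every step.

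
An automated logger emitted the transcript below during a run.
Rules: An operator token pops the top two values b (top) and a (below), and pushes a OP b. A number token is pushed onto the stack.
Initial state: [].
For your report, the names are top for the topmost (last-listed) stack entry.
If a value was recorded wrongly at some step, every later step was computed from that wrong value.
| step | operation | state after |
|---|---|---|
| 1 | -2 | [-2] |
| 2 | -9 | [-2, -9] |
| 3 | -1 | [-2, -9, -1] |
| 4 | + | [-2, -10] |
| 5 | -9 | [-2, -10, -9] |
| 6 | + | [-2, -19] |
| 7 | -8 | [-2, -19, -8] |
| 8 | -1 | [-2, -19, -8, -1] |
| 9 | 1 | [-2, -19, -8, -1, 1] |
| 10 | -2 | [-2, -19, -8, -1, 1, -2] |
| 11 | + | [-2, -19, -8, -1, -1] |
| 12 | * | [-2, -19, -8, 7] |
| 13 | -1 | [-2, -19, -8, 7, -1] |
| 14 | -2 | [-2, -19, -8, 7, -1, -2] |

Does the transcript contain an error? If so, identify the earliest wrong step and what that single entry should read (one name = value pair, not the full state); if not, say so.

step 12, top = 1

Step 1: push -2: top = -2 — verified.
Step 2: push -9: top = -9 — checks out.
Step 3: push -1: top = -1 — confirmed correct.
Step 4: -9 + -1 = -10 — in agreement.
Step 5: push -9: top = -9 — same as recorded.
Step 6: -10 + -9 = -19 — no discrepancy.
Step 7: push -8: top = -8 — matches.
Step 8: push -1: top = -1 — agrees with the transcript.
Step 9: push 1: top = 1 — checks out.
Step 10: push -2: top = -2 — confirmed correct.
Step 11: 1 + -2 = -1 — consistent with the transcript.
Step 12: -1 * -1 = 1 — first mismatch against the transcript.
So the first discrepancy is step 12, where the right value is top = 1.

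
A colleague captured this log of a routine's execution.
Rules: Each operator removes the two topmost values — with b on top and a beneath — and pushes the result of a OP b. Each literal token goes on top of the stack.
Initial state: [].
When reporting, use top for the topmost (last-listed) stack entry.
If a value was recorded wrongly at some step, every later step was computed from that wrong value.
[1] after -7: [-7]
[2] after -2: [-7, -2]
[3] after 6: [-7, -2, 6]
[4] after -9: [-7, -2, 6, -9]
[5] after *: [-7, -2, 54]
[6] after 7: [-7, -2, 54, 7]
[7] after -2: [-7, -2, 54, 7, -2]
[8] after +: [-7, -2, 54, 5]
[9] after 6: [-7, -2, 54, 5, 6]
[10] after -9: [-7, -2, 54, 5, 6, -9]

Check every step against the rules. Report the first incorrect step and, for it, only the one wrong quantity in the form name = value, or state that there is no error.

step 5, top = -54

step 1: push -7: top = -7 -> consistent with the log
step 2: push -2: top = -2 -> same as recorded
step 3: push 6: top = 6 -> checks out
step 4: push -9: top = -9 -> no discrepancy
step 5: 6 * -9 = -54 -> the entry is off here
The audit stops at step 5: the recorded entry is wrong and should be top = -54.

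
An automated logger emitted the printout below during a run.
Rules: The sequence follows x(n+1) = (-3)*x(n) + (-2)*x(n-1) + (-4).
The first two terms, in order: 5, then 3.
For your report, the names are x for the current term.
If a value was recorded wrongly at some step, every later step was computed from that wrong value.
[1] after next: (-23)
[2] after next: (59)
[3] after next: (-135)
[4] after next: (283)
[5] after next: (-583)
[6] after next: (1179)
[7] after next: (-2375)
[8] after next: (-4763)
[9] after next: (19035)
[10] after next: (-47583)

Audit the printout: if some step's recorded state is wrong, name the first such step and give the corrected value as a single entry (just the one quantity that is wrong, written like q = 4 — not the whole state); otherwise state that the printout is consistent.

Recomputing the run from the initial state:
step 1: x = -23
step 2: x = 59
step 3: x = -135
step 4: x = 283
step 5: x = -583
step 6: x = 1179
step 7: x = -2375
step 8: x = 4763
step 9: x = -9543
step 10: x = 19099
The first disagreement with the printout is at step 8, where the value should be x = 4763.

step 8, x = 4763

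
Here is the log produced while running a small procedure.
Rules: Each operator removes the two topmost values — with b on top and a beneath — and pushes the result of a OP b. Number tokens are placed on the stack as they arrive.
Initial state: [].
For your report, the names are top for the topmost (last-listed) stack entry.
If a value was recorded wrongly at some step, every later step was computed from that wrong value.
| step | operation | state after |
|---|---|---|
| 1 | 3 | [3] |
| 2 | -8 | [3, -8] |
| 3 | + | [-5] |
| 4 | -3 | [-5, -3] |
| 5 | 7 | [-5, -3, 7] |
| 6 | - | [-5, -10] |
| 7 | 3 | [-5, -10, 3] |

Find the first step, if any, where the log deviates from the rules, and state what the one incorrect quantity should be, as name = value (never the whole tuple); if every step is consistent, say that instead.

Recomputing the run from the initial state:
step 1: [3]
step 2: [3, -8]
step 3: [-5]
step 4: [-5, -3]
step 5: [-5, -3, 7]
step 6: [-5, -10]
step 7: [-5, -10, 3]
This matches the log at every step.

no error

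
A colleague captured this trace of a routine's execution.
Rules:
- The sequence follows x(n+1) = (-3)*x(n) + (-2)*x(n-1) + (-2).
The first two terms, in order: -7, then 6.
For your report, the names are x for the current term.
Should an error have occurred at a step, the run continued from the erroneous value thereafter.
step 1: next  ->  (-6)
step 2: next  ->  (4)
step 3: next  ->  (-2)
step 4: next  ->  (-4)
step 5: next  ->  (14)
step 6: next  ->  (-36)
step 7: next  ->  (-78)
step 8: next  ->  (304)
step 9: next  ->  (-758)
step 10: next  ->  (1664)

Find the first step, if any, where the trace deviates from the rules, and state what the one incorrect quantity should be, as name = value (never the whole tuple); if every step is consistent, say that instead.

Step 1: x = -3*(6) + (-2)*(-7) + (-2) = -6 — consistent with the trace.
Step 2: x = -3*(-6) + (-2)*(6) + (-2) = 4 — same as recorded.
Step 3: x = -3*(4) + (-2)*(-6) + (-2) = -2 — matches.
Step 4: x = -3*(-2) + (-2)*(4) + (-2) = -4 — in agreement.
Step 5: x = -3*(-4) + (-2)*(-2) + (-2) = 14 — exactly as logged.
Step 6: x = -3*(14) + (-2)*(-4) + (-2) = -36 — checks out.
Step 7: x = -3*(-36) + (-2)*(14) + (-2) = 78 — the entry is off here.
The audit stops at step 7: the recorded entry is wrong and should be x = 78.

step 7, x = 78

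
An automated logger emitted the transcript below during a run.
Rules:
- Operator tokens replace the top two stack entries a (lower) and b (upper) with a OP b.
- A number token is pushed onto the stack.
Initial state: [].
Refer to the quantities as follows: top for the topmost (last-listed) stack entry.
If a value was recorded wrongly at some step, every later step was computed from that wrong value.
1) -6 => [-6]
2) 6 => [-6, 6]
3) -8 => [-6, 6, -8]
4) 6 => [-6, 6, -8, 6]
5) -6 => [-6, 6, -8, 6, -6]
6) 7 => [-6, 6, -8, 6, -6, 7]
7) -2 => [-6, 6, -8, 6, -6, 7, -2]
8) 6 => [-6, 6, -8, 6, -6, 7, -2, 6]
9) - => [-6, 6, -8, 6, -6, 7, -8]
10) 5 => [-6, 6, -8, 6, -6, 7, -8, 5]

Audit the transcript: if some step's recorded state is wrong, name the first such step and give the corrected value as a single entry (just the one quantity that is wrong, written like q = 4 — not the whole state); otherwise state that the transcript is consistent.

no error

Step 1: push -6: top = -6 — exactly as logged.
Step 2: push 6: top = 6 — consistent with the transcript.
Step 3: push -8: top = -8 — confirmed correct.
Step 4: push 6: top = 6 — in agreement.
Step 5: push -6: top = -6 — in agreement.
Step 6: push 7: top = 7 — checks out.
Step 7: push -2: top = -2 — no discrepancy.
Step 8: push 6: top = 6 — exactly as logged.
Step 9: -2 - 6 = -8 — exactly as logged.
Step 10: push 5: top = 5 — confirmed correct.
All entries verified; no error found.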